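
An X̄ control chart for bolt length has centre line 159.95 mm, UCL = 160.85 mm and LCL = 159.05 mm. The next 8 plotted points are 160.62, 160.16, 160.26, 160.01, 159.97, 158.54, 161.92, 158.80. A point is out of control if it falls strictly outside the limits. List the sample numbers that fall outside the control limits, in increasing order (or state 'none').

Compare each point to [159.05, 160.85]: sample 6 = 158.54 < LCL; sample 7 = 161.92 > UCL; sample 8 = 158.80 < LCL.

6, 7, 8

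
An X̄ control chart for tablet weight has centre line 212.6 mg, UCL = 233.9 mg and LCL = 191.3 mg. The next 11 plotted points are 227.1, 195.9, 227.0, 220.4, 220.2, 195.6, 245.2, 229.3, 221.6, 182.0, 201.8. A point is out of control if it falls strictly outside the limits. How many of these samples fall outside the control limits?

2

Compare each point to [191.3, 233.9]: sample 7 = 245.2 > UCL; sample 10 = 182.0 < LCL.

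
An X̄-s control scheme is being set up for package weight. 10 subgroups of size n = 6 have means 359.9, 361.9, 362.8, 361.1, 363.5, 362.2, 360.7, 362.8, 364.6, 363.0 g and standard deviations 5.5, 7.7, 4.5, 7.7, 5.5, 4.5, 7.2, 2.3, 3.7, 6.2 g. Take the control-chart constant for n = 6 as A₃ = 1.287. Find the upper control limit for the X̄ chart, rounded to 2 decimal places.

X̄̄ = (359.9 + 361.9 + 362.8 + 361.1 + 363.5 + 362.2 + 360.7 + 362.8 + 364.6 + 363.0) / 10 = 362.2500
s̄ = (5.5 + 7.7 + 4.5 + 7.7 + 5.5 + 4.5 + 7.2 + 2.3 + 3.7 + 6.2) / 10 = 5.4800
UCL = X̄̄ + A₃·s̄ = 362.2500 + 1.287 × 5.4800 = 369.3028

369.30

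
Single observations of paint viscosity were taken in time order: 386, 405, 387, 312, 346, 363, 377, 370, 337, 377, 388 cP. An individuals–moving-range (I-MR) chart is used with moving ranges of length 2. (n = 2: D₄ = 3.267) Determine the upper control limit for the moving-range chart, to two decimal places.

87.56

Moving ranges: 19, 18, 75, 34, 17, 14, 7, 33, 40, 11; M̄R̄ = 268.0000 / 10 = 26.8000
UCL_MR = D₄·M̄R̄ = 3.267 × 26.8000 = 87.5556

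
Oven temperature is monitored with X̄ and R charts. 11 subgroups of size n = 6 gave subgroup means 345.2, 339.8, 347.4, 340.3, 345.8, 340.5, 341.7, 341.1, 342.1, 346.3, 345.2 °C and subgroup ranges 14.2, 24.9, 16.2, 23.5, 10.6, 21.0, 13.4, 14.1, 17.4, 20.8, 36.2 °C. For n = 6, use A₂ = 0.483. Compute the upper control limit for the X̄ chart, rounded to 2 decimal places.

352.54

X̄̄ = (345.2 + 339.8 + 347.4 + 340.3 + 345.8 + 340.5 + 341.7 + 341.1 + 342.1 + 346.3 + 345.2) / 11 = 3775.4000 / 11 = 343.2182
R̄ = (14.2 + 24.9 + 16.2 + 23.5 + 10.6 + 21.0 + 13.4 + 14.1 + 17.4 + 20.8 + 36.2) / 11 = 212.3000 / 11 = 19.3000
UCL = X̄̄ + A₂·R̄ = 343.2182 + 0.483 × 19.3000 = 352.5401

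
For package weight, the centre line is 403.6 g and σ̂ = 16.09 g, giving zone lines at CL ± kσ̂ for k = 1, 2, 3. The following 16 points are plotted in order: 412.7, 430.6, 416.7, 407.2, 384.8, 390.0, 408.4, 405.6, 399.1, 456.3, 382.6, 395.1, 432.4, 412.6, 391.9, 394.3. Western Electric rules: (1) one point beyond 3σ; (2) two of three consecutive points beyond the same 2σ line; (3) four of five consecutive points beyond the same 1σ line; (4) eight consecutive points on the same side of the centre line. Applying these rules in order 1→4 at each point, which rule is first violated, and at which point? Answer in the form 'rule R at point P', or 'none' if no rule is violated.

rule 1 at point 10

Zone of each point (C = within 1σ̂, B = 1σ̂–2σ̂, A = 2σ̂–3σ̂, * = beyond 3σ̂; sign = side of CL): 1:+C, 2:+B, 3:+C, 4:+C, 5:-B, 6:-C, 7:+C, 8:+C, 9:-C, 10:+*, 11:-B, 12:-C, 13:+B, 14:+C, 15:-C, 16:-C
Rule 1 (one point beyond the 3σ limits) is satisfied at point 10.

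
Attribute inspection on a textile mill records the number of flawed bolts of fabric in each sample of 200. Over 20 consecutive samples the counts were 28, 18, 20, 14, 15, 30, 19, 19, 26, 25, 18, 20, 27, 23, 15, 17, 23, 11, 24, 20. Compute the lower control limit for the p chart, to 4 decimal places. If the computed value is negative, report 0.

p̄ = Σdᵢ / (k·n) = 412 / (20 × 200) = 0.10300
LCL = p̄ − 3·√(p̄(1−p̄)/n) = 0.10300 − 3 × 0.02149 = 0.03852

0.0385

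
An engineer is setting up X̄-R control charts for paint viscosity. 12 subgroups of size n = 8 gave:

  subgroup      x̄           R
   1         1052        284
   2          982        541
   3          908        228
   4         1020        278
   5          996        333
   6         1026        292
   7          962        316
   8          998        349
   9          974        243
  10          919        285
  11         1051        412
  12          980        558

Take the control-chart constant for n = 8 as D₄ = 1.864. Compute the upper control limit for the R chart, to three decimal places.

639.818

R̄ = (284 + 541 + 228 + 278 + 333 + 292 + 316 + 349 + 243 + 285 + 412 + 558) / 12 = 4119.0000 / 12 = 343.2500
UCL_R = D₄·R̄ = 1.864 × 343.2500 = 639.8180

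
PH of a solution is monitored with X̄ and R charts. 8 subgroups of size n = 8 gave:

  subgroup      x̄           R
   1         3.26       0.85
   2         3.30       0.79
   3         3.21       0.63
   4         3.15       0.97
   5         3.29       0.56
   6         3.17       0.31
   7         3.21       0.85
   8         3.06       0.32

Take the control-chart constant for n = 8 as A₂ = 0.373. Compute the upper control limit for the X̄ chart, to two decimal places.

X̄̄ = (3.26 + 3.30 + 3.21 + 3.15 + 3.29 + 3.17 + 3.21 + 3.06) / 8 = 25.6500 / 8 = 3.2062
R̄ = (0.85 + 0.79 + 0.63 + 0.97 + 0.56 + 0.31 + 0.85 + 0.32) / 8 = 5.2800 / 8 = 0.6600
UCL = X̄̄ + A₂·R̄ = 3.2062 + 0.373 × 0.6600 = 3.4524

3.45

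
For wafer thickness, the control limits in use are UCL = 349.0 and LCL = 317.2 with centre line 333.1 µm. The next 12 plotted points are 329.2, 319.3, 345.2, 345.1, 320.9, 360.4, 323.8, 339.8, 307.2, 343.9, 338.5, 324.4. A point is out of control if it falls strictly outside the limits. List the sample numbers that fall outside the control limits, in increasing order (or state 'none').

6, 9

Compare each point to [317.2, 349.0]: sample 6 = 360.4 > UCL; sample 9 = 307.2 < LCL.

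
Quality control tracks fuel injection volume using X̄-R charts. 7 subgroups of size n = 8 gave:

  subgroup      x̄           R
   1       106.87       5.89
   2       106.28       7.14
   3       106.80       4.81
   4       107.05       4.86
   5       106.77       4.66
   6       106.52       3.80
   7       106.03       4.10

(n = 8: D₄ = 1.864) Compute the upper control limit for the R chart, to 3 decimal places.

9.389

R̄ = (5.89 + 7.14 + 4.81 + 4.86 + 4.66 + 3.80 + 4.10) / 7 = 35.2600 / 7 = 5.0371
UCL_R = D₄·R̄ = 1.864 × 5.0371 = 9.3892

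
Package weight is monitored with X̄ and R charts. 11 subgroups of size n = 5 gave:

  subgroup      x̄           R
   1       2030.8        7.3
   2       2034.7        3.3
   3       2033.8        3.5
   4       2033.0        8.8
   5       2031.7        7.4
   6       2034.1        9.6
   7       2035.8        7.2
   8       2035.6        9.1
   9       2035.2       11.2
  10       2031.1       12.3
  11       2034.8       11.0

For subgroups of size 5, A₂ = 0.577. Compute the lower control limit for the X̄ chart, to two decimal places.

X̄̄ = (2030.8 + 2034.7 + 2033.8 + 2033.0 + 2031.7 + 2034.1 + 2035.8 + 2035.6 + 2035.2 + 2031.1 + 2034.8) / 11 = 22370.6000 / 11 = 2033.6909
R̄ = (7.3 + 3.3 + 3.5 + 8.8 + 7.4 + 9.6 + 7.2 + 9.1 + 11.2 + 12.3 + 11.0) / 11 = 90.7000 / 11 = 8.2455
LCL = X̄̄ − A₂·R̄ = 2033.6909 − 0.577 × 8.2455 = 2028.9333

2028.93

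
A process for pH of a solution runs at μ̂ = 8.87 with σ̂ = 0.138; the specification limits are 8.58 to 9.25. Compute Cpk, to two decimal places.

0.70

Cpu = (USL − μ̂) / (3σ̂) = (9.25 − 8.87) / (3 × 0.138) = 0.9179; Cpl = (μ̂ − LSL) / (3σ̂) = (8.87 − 8.58) / (3 × 0.138) = 0.7005; Cpk = min(Cpu, Cpl) = 0.7005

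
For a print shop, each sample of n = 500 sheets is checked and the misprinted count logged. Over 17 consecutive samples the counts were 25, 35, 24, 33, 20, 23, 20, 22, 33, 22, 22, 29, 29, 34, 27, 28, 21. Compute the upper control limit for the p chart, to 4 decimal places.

p̄ = Σdᵢ / (k·n) = 447 / (17 × 500) = 0.05259
UCL = p̄ + 3·√(p̄(1−p̄)/n) = 0.05259 + 3 × √(0.05259×0.94741/500) = 0.05259 + 3 × 0.00998 = 0.08254

0.0825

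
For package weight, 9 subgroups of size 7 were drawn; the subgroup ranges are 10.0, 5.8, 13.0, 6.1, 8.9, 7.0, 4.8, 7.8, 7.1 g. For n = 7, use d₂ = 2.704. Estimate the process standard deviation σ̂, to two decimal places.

R̄ = (10.0 + 5.8 + 13.0 + 6.1 + 8.9 + 7.0 + 4.8 + 7.8 + 7.1) / 9 = 7.8333
σ̂ = R̄ / d₂ = 7.8333 / 2.704 = 2.8969

2.90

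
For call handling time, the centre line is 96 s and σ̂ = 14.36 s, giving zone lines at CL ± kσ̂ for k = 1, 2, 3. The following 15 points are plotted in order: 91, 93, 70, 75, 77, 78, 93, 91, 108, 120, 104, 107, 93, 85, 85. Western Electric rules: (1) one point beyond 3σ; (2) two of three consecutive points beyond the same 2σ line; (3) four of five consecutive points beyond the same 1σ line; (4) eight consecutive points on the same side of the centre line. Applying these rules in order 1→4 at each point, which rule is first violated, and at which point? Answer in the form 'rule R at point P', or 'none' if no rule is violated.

Zone of each point (C = within 1σ̂, B = 1σ̂–2σ̂, A = 2σ̂–3σ̂, * = beyond 3σ̂; sign = side of CL): 1:-C, 2:-C, 3:-B, 4:-B, 5:-B, 6:-B, 7:-C, 8:-C, 9:+C, 10:+B, 11:+C, 12:+C, 13:-C, 14:-C, 15:-C
Rule 3 (four of five consecutive points beyond the same 1σ limit) is satisfied at point 6.

rule 3 at point 6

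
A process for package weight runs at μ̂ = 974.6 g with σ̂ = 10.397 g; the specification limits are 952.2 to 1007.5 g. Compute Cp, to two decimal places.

Cp = (USL − LSL) / (6σ̂) = (1007.5 − 952.2) / (6 × 10.397) = 55.3000 / 62.3820 = 0.8865

0.89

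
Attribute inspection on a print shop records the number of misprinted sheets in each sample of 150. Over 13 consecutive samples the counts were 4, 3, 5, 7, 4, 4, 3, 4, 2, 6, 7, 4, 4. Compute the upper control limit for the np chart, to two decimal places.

10.57

p̄ = Σdᵢ / (k·n) = 57 / (13 × 150) = 0.02923
UCL = np̄ + 3·√(np̄(1−p̄)) = 4.3846 + 3 × √(4.3846×0.97077) = 4.3846 + 3 × 2.0631 = 10.5740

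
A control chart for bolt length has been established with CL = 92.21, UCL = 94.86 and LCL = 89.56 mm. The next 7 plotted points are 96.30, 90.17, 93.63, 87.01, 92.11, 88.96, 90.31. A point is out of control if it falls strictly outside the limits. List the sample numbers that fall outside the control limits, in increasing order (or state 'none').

Compare each point to [89.56, 94.86]: sample 1 = 96.30 > UCL; sample 4 = 87.01 < LCL; sample 6 = 88.96 < LCL.

1, 4, 6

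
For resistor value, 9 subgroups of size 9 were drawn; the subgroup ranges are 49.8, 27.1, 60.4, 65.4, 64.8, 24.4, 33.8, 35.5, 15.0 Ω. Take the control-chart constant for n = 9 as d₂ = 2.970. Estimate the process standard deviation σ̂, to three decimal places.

14.074

R̄ = (49.8 + 27.1 + 60.4 + 65.4 + 64.8 + 24.4 + 33.8 + 35.5 + 15.0) / 9 = 41.8000
σ̂ = R̄ / d₂ = 41.8000 / 2.970 = 14.0741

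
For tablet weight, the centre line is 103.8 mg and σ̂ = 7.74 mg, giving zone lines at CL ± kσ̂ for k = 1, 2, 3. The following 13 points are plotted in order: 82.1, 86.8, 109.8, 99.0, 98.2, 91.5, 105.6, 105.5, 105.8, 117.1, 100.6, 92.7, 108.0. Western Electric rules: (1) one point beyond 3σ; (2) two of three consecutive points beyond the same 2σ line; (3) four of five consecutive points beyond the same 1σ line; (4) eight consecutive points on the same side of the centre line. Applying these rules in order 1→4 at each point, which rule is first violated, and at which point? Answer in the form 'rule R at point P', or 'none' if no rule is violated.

rule 2 at point 2

Zone of each point (C = within 1σ̂, B = 1σ̂–2σ̂, A = 2σ̂–3σ̂, * = beyond 3σ̂; sign = side of CL): 1:-A, 2:-A, 3:+C, 4:-C, 5:-C, 6:-B, 7:+C, 8:+C, 9:+C, 10:+B, 11:-C, 12:-B, 13:+C
Rule 2 (two of three consecutive points beyond the same 2σ limit) is satisfied at point 2.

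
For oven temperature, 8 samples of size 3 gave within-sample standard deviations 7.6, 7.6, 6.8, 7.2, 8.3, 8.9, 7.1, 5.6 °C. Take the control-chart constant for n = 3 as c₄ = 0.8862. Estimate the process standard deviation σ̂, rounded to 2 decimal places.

8.34

s̄ = (7.6 + 7.6 + 6.8 + 7.2 + 8.3 + 8.9 + 7.1 + 5.6) / 8 = 7.3875
σ̂ = s̄ / c₄ = 7.3875 / 0.8862 = 8.3362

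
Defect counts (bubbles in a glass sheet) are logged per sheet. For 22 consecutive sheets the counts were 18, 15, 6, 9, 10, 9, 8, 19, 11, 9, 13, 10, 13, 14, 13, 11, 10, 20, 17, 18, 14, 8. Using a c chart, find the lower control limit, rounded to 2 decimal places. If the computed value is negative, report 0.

c̄ = (18 + 15 + 6 + 9 + 10 + 9 + 8 + 19 + 11 + 9 + 13 + 10 + 13 + 14 + 13 + 11 + 10 + 20 + 17 + 18 + 14 + 8) / 22 = 275 / 22 = 12.5000
LCL = c̄ − 3√c̄ = 12.5000 − 3 × 3.5355 = 1.8934

1.89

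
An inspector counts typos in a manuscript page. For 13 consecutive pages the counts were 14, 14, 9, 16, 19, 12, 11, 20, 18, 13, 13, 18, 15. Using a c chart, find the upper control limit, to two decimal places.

c̄ = (14 + 14 + 9 + 16 + 19 + 12 + 11 + 20 + 18 + 13 + 13 + 18 + 15) / 13 = 192 / 13 = 14.7692
UCL = c̄ + 3√c̄ = 14.7692 + 3 × √14.7692 = 14.7692 + 3 × 3.8431 = 26.2985

26.30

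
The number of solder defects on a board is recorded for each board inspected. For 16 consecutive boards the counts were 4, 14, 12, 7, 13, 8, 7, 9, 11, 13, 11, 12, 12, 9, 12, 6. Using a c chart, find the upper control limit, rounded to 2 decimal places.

c̄ = (4 + 14 + 12 + 7 + 13 + 8 + 7 + 9 + 11 + 13 + 11 + 12 + 12 + 9 + 12 + 6) / 16 = 160 / 16 = 10.0000
UCL = c̄ + 3√c̄ = 10.0000 + 3 × √10.0000 = 10.0000 + 3 × 3.1623 = 19.4868

19.49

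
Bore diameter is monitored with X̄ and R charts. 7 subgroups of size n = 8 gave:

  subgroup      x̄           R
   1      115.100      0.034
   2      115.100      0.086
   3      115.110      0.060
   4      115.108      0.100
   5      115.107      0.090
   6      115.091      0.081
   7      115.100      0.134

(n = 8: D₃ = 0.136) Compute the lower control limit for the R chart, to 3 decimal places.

R̄ = (0.034 + 0.086 + 0.060 + 0.100 + 0.090 + 0.081 + 0.134) / 7 = 0.5850 / 7 = 0.0836
LCL_R = D₃·R̄ = 0.136 × 0.0836 = 0.0114

0.011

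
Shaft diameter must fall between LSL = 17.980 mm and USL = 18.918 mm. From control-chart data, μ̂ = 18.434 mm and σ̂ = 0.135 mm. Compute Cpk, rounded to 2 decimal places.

1.12

Cpu = (USL − μ̂) / (3σ̂) = (18.918 − 18.434) / (3 × 0.135) = 1.1951; Cpl = (μ̂ − LSL) / (3σ̂) = (18.434 − 17.980) / (3 × 0.135) = 1.1210; Cpk = min(Cpu, Cpl) = 1.1210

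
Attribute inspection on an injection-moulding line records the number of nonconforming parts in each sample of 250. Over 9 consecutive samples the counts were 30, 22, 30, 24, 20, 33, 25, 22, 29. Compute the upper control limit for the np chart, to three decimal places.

p̄ = Σdᵢ / (k·n) = 235 / (9 × 250) = 0.10444
UCL = np̄ + 3·√(np̄(1−p̄)) = 26.1111 + 3 × √(26.1111×0.89556) = 26.1111 + 3 × 4.8357 = 40.6182

40.618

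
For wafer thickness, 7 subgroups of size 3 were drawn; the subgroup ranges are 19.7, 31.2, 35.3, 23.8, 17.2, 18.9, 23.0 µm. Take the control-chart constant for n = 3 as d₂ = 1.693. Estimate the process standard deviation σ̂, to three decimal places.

14.269

R̄ = (19.7 + 31.2 + 35.3 + 23.8 + 17.2 + 18.9 + 23.0) / 7 = 24.1571
σ̂ = R̄ / d₂ = 24.1571 / 1.693 = 14.2688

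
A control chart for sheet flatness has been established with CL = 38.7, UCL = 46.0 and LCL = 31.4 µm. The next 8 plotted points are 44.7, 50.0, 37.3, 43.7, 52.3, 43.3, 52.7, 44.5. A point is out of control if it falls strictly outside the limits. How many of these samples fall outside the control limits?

3

Compare each point to [31.4, 46.0]: sample 2 = 50.0 > UCL; sample 5 = 52.3 > UCL; sample 7 = 52.7 > UCL.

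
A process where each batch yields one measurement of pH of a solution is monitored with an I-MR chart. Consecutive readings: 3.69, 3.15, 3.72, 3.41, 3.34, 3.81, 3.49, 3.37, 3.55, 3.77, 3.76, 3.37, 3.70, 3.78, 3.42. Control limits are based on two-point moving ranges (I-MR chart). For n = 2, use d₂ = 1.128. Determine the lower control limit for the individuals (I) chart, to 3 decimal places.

X̄ = (3.69 + 3.15 + 3.72 + 3.41 + 3.34 + 3.81 + 3.49 + 3.37 + 3.55 + 3.77 + 3.76 + 3.37 + 3.70 + 3.78 + 3.42) / 15 = 3.5553
Moving ranges: 0.54, 0.57, 0.31, 0.07, 0.47, 0.32, 0.12, 0.18, 0.22, 0.01, 0.39, 0.33, 0.08, 0.36; M̄R̄ = 3.9700 / 14 = 0.2836
LCL = X̄ − 3·M̄R̄/d₂ = 3.5553 − 3 × 0.2836 / 1.128 = 2.8012

2.801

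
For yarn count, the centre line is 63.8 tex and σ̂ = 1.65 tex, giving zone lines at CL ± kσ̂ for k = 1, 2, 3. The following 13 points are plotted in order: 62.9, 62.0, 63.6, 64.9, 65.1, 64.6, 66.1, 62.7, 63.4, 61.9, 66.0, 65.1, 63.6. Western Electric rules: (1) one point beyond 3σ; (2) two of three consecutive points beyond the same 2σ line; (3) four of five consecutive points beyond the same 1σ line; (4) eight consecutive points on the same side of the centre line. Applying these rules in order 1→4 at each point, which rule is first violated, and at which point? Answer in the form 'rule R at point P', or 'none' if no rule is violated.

Zone of each point (C = within 1σ̂, B = 1σ̂–2σ̂, A = 2σ̂–3σ̂, * = beyond 3σ̂; sign = side of CL): 1:-C, 2:-B, 3:-C, 4:+C, 5:+C, 6:+C, 7:+B, 8:-C, 9:-C, 10:-B, 11:+B, 12:+C, 13:-C
No rule fires across all 13 points.

none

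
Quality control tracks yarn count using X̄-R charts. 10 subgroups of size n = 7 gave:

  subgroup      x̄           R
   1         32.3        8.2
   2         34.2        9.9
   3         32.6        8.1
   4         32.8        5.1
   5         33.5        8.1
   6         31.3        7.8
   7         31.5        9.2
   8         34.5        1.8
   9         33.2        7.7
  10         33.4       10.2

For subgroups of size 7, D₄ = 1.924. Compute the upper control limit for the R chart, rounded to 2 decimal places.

R̄ = (8.2 + 9.9 + 8.1 + 5.1 + 8.1 + 7.8 + 9.2 + 1.8 + 7.7 + 10.2) / 10 = 76.1000 / 10 = 7.6100
UCL_R = D₄·R̄ = 1.924 × 7.6100 = 14.6416

14.64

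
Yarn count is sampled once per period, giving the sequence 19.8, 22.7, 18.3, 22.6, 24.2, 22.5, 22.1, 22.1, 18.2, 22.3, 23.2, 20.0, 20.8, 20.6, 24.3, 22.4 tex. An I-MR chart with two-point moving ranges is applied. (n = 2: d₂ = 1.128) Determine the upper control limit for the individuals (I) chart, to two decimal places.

27.66

X̄ = (19.8 + 22.7 + 18.3 + 22.6 + 24.2 + 22.5 + 22.1 + 22.1 + 18.2 + 22.3 + 23.2 + 20.0 + 20.8 + 20.6 + 24.3 + 22.4) / 16 = 21.6313
Moving ranges: 2.9, 4.4, 4.3, 1.6, 1.7, 0.4, 0.0, 3.9, 4.1, 0.9, 3.2, 0.8, 0.2, 3.7, 1.9; M̄R̄ = 34.0000 / 15 = 2.2667
UCL = X̄ + 3·M̄R̄/d₂ = 21.6313 + 3 × 2.2667 / 1.128 = 27.6596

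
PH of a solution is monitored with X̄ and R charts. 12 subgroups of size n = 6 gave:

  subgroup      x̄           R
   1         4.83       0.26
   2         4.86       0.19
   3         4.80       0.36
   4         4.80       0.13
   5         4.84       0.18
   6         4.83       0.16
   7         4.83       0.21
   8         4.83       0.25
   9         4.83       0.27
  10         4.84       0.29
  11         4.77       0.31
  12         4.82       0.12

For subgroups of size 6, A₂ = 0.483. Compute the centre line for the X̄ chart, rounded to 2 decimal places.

4.82

X̄̄ = (4.83 + 4.86 + 4.80 + 4.80 + 4.84 + 4.83 + 4.83 + 4.83 + 4.83 + 4.84 + 4.77 + 4.82) / 12 = 57.8800 / 12 = 4.8233
CL = X̄̄ = 4.8233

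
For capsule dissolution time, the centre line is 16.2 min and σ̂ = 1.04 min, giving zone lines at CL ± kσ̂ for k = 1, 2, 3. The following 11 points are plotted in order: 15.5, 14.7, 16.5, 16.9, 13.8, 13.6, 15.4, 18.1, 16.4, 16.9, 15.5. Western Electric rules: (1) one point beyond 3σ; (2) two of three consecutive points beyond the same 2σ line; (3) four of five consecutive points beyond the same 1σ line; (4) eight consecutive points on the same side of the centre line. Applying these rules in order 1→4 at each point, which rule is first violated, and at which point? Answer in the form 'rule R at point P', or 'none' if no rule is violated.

rule 2 at point 6

Zone of each point (C = within 1σ̂, B = 1σ̂–2σ̂, A = 2σ̂–3σ̂, * = beyond 3σ̂; sign = side of CL): 1:-C, 2:-B, 3:+C, 4:+C, 5:-A, 6:-A, 7:-C, 8:+B, 9:+C, 10:+C, 11:-C
Rule 2 (two of three consecutive points beyond the same 2σ limit) is satisfied at point 6.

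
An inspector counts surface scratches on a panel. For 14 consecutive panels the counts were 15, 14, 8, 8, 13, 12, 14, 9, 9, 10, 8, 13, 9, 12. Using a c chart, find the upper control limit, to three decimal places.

c̄ = (15 + 14 + 8 + 8 + 13 + 12 + 14 + 9 + 9 + 10 + 8 + 13 + 9 + 12) / 14 = 154 / 14 = 11.0000
UCL = c̄ + 3√c̄ = 11.0000 + 3 × √11.0000 = 11.0000 + 3 × 3.3166 = 20.9499

20.950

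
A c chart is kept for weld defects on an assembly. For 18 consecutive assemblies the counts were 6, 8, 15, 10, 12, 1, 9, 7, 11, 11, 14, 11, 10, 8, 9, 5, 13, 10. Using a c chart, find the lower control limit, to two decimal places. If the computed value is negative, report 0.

c̄ = (6 + 8 + 15 + 10 + 12 + 1 + 9 + 7 + 11 + 11 + 14 + 11 + 10 + 8 + 9 + 5 + 13 + 10) / 18 = 170 / 18 = 9.4444
LCL = c̄ − 3√c̄ = 9.4444 − 3 × 3.0732 = 0.2249

0.22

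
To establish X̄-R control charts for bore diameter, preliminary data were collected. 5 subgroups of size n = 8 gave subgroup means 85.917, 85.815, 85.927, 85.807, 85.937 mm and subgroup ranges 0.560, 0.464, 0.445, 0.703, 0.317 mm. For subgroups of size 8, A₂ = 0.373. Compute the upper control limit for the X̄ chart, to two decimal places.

X̄̄ = (85.917 + 85.815 + 85.927 + 85.807 + 85.937) / 5 = 429.4030 / 5 = 85.8806
R̄ = (0.560 + 0.464 + 0.445 + 0.703 + 0.317) / 5 = 2.4890 / 5 = 0.4978
UCL = X̄̄ + A₂·R̄ = 85.8806 + 0.373 × 0.4978 = 86.0663

86.07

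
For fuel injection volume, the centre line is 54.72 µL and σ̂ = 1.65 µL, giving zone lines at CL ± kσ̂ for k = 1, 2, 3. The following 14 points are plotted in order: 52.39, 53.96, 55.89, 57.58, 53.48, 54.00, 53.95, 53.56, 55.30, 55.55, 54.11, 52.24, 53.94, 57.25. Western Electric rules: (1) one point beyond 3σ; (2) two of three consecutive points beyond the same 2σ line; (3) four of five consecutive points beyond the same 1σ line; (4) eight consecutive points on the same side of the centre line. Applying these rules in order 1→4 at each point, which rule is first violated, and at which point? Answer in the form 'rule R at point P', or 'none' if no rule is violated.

Zone of each point (C = within 1σ̂, B = 1σ̂–2σ̂, A = 2σ̂–3σ̂, * = beyond 3σ̂; sign = side of CL): 1:-B, 2:-C, 3:+C, 4:+B, 5:-C, 6:-C, 7:-C, 8:-C, 9:+C, 10:+C, 11:-C, 12:-B, 13:-C, 14:+B
No rule fires across all 14 points.

none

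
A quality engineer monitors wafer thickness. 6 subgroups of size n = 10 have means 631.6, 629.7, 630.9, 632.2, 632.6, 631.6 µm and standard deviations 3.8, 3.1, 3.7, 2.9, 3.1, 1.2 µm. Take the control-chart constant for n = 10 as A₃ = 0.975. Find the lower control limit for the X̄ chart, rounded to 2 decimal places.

628.54

X̄̄ = (631.6 + 629.7 + 630.9 + 632.2 + 632.6 + 631.6) / 6 = 631.4333
s̄ = (3.8 + 3.1 + 3.7 + 2.9 + 3.1 + 1.2) / 6 = 2.9667
LCL = X̄̄ − A₃·s̄ = 631.4333 − 0.975 × 2.9667 = 628.5408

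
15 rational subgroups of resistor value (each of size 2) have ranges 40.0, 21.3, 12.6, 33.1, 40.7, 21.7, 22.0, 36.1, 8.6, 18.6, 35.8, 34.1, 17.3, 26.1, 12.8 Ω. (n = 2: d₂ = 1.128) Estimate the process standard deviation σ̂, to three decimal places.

22.506

R̄ = (40.0 + 21.3 + 12.6 + 33.1 + 40.7 + 21.7 + 22.0 + 36.1 + 8.6 + 18.6 + 35.8 + 34.1 + 17.3 + 26.1 + 12.8) / 15 = 25.3867
σ̂ = R̄ / d₂ = 25.3867 / 1.128 = 22.5059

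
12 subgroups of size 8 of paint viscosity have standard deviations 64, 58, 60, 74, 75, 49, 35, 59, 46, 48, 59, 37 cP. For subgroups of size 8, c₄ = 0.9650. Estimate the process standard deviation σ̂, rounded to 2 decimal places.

57.34

s̄ = (64 + 58 + 60 + 74 + 75 + 49 + 35 + 59 + 46 + 48 + 59 + 37) / 12 = 55.3333
σ̂ = s̄ / c₄ = 55.3333 / 0.9650 = 57.3402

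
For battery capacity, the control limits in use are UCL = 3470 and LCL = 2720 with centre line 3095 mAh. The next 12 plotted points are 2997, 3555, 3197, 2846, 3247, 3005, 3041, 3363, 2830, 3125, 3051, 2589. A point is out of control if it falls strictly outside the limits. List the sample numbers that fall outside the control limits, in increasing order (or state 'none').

Compare each point to [2720, 3470]: sample 2 = 3555 > UCL; sample 12 = 2589 < LCL.

2, 12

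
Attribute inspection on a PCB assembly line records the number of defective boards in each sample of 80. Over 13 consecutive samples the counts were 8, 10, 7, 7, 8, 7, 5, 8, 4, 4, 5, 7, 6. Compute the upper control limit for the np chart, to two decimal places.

14.01

p̄ = Σdᵢ / (k·n) = 86 / (13 × 80) = 0.08269
UCL = np̄ + 3·√(np̄(1−p̄)) = 6.6154 + 3 × √(6.6154×0.91731) = 6.6154 + 3 × 2.4634 = 14.0056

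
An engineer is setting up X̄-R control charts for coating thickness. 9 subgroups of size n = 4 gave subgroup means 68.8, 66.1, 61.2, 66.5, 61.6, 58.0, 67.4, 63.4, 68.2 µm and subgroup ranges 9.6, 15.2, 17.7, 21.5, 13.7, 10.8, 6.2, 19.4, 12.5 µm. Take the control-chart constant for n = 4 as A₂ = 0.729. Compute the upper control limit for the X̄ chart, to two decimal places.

X̄̄ = (68.8 + 66.1 + 61.2 + 66.5 + 61.6 + 58.0 + 67.4 + 63.4 + 68.2) / 9 = 581.2000 / 9 = 64.5778
R̄ = (9.6 + 15.2 + 17.7 + 21.5 + 13.7 + 10.8 + 6.2 + 19.4 + 12.5) / 9 = 126.6000 / 9 = 14.0667
UCL = X̄̄ + A₂·R̄ = 64.5778 + 0.729 × 14.0667 = 74.8324

74.83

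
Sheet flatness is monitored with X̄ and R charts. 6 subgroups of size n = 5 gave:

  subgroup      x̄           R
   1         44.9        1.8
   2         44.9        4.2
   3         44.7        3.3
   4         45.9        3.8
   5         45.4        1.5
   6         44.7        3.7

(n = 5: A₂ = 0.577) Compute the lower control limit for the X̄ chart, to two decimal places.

43.32

X̄̄ = (44.9 + 44.9 + 44.7 + 45.9 + 45.4 + 44.7) / 6 = 270.5000 / 6 = 45.0833
R̄ = (1.8 + 4.2 + 3.3 + 3.8 + 1.5 + 3.7) / 6 = 18.3000 / 6 = 3.0500
LCL = X̄̄ − A₂·R̄ = 45.0833 − 0.577 × 3.0500 = 43.3235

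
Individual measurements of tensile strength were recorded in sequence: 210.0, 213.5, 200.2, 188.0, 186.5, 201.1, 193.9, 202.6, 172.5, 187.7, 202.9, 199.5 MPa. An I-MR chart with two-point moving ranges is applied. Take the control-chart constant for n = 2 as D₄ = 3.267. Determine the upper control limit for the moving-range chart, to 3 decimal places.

37.095

Moving ranges: 3.5, 13.3, 12.2, 1.5, 14.6, 7.2, 8.7, 30.1, 15.2, 15.2, 3.4; M̄R̄ = 124.9000 / 11 = 11.3545
UCL_MR = D₄·M̄R̄ = 3.267 × 11.3545 = 37.0953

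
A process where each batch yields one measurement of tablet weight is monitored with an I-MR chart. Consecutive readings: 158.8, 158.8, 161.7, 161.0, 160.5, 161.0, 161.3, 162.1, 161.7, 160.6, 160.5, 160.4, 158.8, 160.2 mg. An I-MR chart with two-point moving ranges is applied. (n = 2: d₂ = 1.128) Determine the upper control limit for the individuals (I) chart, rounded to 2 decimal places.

162.66

X̄ = (158.8 + 158.8 + 161.7 + 161.0 + 160.5 + 161.0 + 161.3 + 162.1 + 161.7 + 160.6 + 160.5 + 160.4 + 158.8 + 160.2) / 14 = 160.5286
Moving ranges: 0.0, 2.9, 0.7, 0.5, 0.5, 0.3, 0.8, 0.4, 1.1, 0.1, 0.1, 1.6, 1.4; M̄R̄ = 10.4000 / 13 = 0.8000
UCL = X̄ + 3·M̄R̄/d₂ = 160.5286 + 3 × 0.8000 / 1.128 = 162.6562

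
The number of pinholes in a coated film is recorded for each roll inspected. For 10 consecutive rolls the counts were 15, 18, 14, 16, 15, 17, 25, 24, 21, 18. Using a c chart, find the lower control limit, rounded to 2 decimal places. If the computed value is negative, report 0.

c̄ = (15 + 18 + 14 + 16 + 15 + 17 + 25 + 24 + 21 + 18) / 10 = 183 / 10 = 18.3000
LCL = c̄ − 3√c̄ = 18.3000 − 3 × 4.2778 = 5.4665

5.47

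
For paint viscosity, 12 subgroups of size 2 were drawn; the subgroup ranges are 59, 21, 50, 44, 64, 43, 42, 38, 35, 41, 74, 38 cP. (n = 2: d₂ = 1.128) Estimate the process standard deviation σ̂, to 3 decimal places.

R̄ = (59 + 21 + 50 + 44 + 64 + 43 + 42 + 38 + 35 + 41 + 74 + 38) / 12 = 45.7500
σ̂ = R̄ / d₂ = 45.7500 / 1.128 = 40.5585

40.559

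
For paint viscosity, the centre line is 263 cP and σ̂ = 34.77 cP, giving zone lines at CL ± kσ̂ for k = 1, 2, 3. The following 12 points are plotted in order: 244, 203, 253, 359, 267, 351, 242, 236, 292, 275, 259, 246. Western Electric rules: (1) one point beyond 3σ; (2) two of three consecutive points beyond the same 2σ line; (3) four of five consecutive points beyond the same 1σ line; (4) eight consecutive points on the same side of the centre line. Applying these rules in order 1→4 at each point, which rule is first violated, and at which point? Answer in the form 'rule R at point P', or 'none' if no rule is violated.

Zone of each point (C = within 1σ̂, B = 1σ̂–2σ̂, A = 2σ̂–3σ̂, * = beyond 3σ̂; sign = side of CL): 1:-C, 2:-B, 3:-C, 4:+A, 5:+C, 6:+A, 7:-C, 8:-C, 9:+C, 10:+C, 11:-C, 12:-C
Rule 2 (two of three consecutive points beyond the same 2σ limit) is satisfied at point 6.

rule 2 at point 6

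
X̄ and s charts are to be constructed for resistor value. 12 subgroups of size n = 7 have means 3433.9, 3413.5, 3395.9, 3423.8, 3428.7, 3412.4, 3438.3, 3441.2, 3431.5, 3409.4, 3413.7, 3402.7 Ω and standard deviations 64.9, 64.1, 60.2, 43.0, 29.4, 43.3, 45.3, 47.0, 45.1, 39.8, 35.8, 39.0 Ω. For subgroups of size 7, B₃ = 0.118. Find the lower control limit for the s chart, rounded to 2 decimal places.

5.48

s̄ = (64.9 + 64.1 + 60.2 + 43.0 + 29.4 + 43.3 + 45.3 + 47.0 + 45.1 + 39.8 + 35.8 + 39.0) / 12 = 46.4083
LCL_s = B₃·s̄ = 0.118 × 46.4083 = 5.4762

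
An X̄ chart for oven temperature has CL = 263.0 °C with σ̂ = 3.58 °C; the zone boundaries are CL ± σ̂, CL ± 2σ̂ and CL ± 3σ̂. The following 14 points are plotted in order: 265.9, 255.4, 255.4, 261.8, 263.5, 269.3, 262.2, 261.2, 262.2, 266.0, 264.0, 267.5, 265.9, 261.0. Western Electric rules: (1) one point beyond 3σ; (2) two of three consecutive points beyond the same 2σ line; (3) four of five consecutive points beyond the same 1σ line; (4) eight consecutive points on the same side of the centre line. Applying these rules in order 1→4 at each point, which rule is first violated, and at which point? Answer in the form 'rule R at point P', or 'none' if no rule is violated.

Zone of each point (C = within 1σ̂, B = 1σ̂–2σ̂, A = 2σ̂–3σ̂, * = beyond 3σ̂; sign = side of CL): 1:+C, 2:-A, 3:-A, 4:-C, 5:+C, 6:+B, 7:-C, 8:-C, 9:-C, 10:+C, 11:+C, 12:+B, 13:+C, 14:-C
Rule 2 (two of three consecutive points beyond the same 2σ limit) is satisfied at point 3.

rule 2 at point 3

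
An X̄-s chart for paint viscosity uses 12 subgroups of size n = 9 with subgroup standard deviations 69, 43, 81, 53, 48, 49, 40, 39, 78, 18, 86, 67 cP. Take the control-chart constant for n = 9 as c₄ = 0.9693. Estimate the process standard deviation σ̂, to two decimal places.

57.69

s̄ = (69 + 43 + 81 + 53 + 48 + 49 + 40 + 39 + 78 + 18 + 86 + 67) / 12 = 55.9167
σ̂ = s̄ / c₄ = 55.9167 / 0.9693 = 57.6877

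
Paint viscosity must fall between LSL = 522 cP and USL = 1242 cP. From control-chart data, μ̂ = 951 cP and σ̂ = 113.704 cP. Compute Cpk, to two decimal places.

0.85

Cpu = (USL − μ̂) / (3σ̂) = (1242 − 951) / (3 × 113.704) = 0.8531; Cpl = (μ̂ − LSL) / (3σ̂) = (951 − 522) / (3 × 113.704) = 1.2577; Cpk = min(Cpu, Cpl) = 0.8531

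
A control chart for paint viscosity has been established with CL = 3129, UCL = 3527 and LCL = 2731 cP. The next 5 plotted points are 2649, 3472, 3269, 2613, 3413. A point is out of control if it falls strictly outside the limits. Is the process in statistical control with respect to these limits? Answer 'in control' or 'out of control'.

out of control

Compare each point to [2731, 3527]: sample 1 = 2649 < LCL; sample 4 = 2613 < LCL.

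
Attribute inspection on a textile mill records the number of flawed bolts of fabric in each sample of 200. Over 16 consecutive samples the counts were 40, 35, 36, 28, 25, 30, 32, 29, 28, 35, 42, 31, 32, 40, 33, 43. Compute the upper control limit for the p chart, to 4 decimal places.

0.2478

p̄ = Σdᵢ / (k·n) = 539 / (16 × 200) = 0.16844
UCL = p̄ + 3·√(p̄(1−p̄)/n) = 0.16844 + 3 × √(0.16844×0.83156/200) = 0.16844 + 3 × 0.02646 = 0.24783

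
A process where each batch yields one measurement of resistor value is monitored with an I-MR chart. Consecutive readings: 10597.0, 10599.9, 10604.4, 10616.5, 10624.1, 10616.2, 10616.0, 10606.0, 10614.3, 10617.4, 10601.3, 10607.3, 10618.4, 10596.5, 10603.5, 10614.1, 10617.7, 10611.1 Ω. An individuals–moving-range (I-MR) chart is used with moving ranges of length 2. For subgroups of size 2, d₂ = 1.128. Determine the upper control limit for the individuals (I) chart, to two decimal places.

10631.92

X̄ = (10597.0 + 10599.9 + 10604.4 + 10616.5 + 10624.1 + 10616.2 + 10616.0 + 10606.0 + 10614.3 + 10617.4 + 10601.3 + 10607.3 + 10618.4 + 10596.5 + 10603.5 + 10614.1 + 10617.7 + 10611.1) / 18 = 10610.0944
Moving ranges: 2.9, 4.5, 12.1, 7.6, 7.9, 0.2, 10.0, 8.3, 3.1, 16.1, 6.0, 11.1, 21.9, 7.0, 10.6, 3.6, 6.6; M̄R̄ = 139.5000 / 17 = 8.2059
UCL = X̄ + 3·M̄R̄/d₂ = 10610.0944 + 3 × 8.2059 / 1.128 = 10631.9186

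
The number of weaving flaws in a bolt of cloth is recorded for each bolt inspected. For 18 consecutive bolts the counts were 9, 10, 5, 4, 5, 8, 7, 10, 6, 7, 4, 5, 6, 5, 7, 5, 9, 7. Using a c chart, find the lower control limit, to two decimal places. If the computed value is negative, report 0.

c̄ = (9 + 10 + 5 + 4 + 5 + 8 + 7 + 10 + 6 + 7 + 4 + 5 + 6 + 5 + 7 + 5 + 9 + 7) / 18 = 119 / 18 = 6.6111
LCL = c̄ − 3√c̄ = 6.6111 − 3 × 2.5712 = -1.1025 → 0 (cannot be negative)

0.00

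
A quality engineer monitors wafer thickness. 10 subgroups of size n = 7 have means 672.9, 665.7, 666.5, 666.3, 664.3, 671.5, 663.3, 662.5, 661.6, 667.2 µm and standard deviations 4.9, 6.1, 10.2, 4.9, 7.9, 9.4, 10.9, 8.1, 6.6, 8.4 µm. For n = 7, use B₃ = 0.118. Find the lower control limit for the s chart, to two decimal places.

0.91

s̄ = (4.9 + 6.1 + 10.2 + 4.9 + 7.9 + 9.4 + 10.9 + 8.1 + 6.6 + 8.4) / 10 = 7.7400
LCL_s = B₃·s̄ = 0.118 × 7.7400 = 0.9133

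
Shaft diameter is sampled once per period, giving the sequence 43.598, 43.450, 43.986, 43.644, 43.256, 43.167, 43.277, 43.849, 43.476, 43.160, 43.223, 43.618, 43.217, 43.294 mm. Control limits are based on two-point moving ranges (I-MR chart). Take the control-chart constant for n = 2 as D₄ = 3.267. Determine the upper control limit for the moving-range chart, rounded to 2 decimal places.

0.96

Moving ranges: 0.148, 0.536, 0.342, 0.388, 0.089, 0.110, 0.572, 0.373, 0.316, 0.063, 0.395, 0.401, 0.077; M̄R̄ = 3.8100 / 13 = 0.2931
UCL_MR = D₄·M̄R̄ = 3.267 × 0.2931 = 0.9575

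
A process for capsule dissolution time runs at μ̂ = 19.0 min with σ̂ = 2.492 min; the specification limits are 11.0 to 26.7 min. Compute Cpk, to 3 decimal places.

Cpu = (USL − μ̂) / (3σ̂) = (26.7 − 19.0) / (3 × 2.492) = 1.0300; Cpl = (μ̂ − LSL) / (3σ̂) = (19.0 − 11.0) / (3 × 2.492) = 1.0701; Cpk = min(Cpu, Cpl) = 1.0300

1.030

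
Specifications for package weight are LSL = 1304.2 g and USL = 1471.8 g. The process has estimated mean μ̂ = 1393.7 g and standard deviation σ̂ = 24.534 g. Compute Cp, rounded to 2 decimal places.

1.14

Cp = (USL − LSL) / (6σ̂) = (1471.8 − 1304.2) / (6 × 24.534) = 167.6000 / 147.2040 = 1.1386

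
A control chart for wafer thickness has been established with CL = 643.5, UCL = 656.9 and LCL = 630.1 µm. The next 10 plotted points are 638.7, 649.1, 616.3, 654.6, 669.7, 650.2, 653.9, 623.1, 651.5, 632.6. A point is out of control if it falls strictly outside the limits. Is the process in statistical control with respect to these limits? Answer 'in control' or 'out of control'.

Compare each point to [630.1, 656.9]: sample 3 = 616.3 < LCL; sample 5 = 669.7 > UCL; sample 8 = 623.1 < LCL.

out of control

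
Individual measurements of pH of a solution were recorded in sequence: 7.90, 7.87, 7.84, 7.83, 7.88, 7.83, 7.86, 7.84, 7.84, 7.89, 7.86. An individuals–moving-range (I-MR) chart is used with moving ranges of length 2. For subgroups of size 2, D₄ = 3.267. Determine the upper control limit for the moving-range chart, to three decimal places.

0.098

Moving ranges: 0.03, 0.03, 0.01, 0.05, 0.05, 0.03, 0.02, 0.00, 0.05, 0.03; M̄R̄ = 0.3000 / 10 = 0.0300
UCL_MR = D₄·M̄R̄ = 3.267 × 0.0300 = 0.0980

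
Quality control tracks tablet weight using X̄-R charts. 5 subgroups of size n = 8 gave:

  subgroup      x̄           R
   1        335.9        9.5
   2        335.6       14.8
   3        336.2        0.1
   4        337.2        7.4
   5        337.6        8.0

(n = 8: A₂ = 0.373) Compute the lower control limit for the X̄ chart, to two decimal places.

333.53

X̄̄ = (335.9 + 335.6 + 336.2 + 337.2 + 337.6) / 5 = 1682.5000 / 5 = 336.5000
R̄ = (9.5 + 14.8 + 0.1 + 7.4 + 8.0) / 5 = 39.8000 / 5 = 7.9600
LCL = X̄̄ − A₂·R̄ = 336.5000 − 0.373 × 7.9600 = 333.5309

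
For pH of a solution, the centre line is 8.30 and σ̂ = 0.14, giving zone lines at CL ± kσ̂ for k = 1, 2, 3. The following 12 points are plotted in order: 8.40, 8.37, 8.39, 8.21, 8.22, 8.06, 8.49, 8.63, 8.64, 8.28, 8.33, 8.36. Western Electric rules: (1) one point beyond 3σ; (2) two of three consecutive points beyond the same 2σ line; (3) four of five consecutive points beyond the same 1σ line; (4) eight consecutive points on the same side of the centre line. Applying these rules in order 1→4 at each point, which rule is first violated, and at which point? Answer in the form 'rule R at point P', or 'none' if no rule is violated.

Zone of each point (C = within 1σ̂, B = 1σ̂–2σ̂, A = 2σ̂–3σ̂, * = beyond 3σ̂; sign = side of CL): 1:+C, 2:+C, 3:+C, 4:-C, 5:-C, 6:-B, 7:+B, 8:+A, 9:+A, 10:-C, 11:+C, 12:+C
Rule 2 (two of three consecutive points beyond the same 2σ limit) is satisfied at point 9.

rule 2 at point 9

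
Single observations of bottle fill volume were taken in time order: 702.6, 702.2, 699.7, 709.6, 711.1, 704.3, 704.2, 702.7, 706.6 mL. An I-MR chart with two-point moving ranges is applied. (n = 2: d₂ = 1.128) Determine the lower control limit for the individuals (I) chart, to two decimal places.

X̄ = (702.6 + 702.2 + 699.7 + 709.6 + 711.1 + 704.3 + 704.2 + 702.7 + 706.6) / 9 = 704.7778
Moving ranges: 0.4, 2.5, 9.9, 1.5, 6.8, 0.1, 1.5, 3.9; M̄R̄ = 26.6000 / 8 = 3.3250
LCL = X̄ − 3·M̄R̄/d₂ = 704.7778 − 3 × 3.3250 / 1.128 = 695.9347

695.93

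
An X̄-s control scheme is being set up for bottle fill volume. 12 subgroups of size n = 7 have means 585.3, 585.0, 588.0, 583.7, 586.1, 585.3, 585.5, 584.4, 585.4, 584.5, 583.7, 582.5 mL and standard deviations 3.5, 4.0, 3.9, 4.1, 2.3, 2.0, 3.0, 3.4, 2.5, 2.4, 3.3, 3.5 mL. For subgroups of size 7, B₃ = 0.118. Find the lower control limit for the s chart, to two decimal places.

s̄ = (3.5 + 4.0 + 3.9 + 4.1 + 2.3 + 2.0 + 3.0 + 3.4 + 2.5 + 2.4 + 3.3 + 3.5) / 12 = 3.1583
LCL_s = B₃·s̄ = 0.118 × 3.1583 = 0.3727

0.37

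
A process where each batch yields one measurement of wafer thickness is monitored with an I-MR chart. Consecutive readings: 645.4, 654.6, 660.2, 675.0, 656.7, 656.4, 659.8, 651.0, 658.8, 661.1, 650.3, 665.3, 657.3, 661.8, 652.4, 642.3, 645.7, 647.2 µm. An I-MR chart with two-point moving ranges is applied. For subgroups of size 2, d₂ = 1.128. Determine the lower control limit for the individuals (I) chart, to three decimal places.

X̄ = (645.4 + 654.6 + 660.2 + 675.0 + 656.7 + 656.4 + 659.8 + 651.0 + 658.8 + 661.1 + 650.3 + 665.3 + 657.3 + 661.8 + 652.4 + 642.3 + 645.7 + 647.2) / 18 = 655.6278
Moving ranges: 9.2, 5.6, 14.8, 18.3, 0.3, 3.4, 8.8, 7.8, 2.3, 10.8, 15.0, 8.0, 4.5, 9.4, 10.1, 3.4, 1.5; M̄R̄ = 133.2000 / 17 = 7.8353
LCL = X̄ − 3·M̄R̄/d₂ = 655.6278 − 3 × 7.8353 / 1.128 = 634.7892

634.789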